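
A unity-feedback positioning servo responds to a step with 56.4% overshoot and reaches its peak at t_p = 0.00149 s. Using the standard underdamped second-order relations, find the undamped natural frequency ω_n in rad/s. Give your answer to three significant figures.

ω_n ≈ 2140 rad/s

ζ from %OS: ζ = |ln 0.564|/√(π²+ln²0.564) = 0.179.
From t_p = π/ω_d, ω_d = π/0.00149 = 2110 rad/s, so ω_n = ω_d/√(1−ζ²) = 2140 rad/s.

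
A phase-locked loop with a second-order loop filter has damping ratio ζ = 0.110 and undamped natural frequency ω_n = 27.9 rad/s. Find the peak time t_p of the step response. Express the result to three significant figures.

t_p ≈ 0.113 s

The damped frequency is ω_d = ω_n√(1−ζ²) = 27.9·√(1−0.0121) = 27.7 rad/s.
Peak time t_p = π/ω_d = π/27.7 = 0.113 s.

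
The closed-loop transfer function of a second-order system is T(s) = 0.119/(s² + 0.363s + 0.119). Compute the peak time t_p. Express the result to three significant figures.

Matching coefficients with s² + 2ζω_n s + ω_n² gives ω_n² = 0.119 ⇒ ω_n = 0.345 rad/s, and ζ = 0.363/(2ω_n) = 0.526.
ω_d = ω_n√(1−ζ²) = 0.293 rad/s. Then t_p = π/ω_d = 10.7 s.

t_p ≈ 10.7 s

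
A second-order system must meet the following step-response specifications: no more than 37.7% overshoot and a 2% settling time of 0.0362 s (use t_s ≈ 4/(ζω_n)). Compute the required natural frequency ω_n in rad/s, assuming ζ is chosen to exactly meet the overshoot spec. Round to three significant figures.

ω_n ≈ 373 rad/s

ζ = −ln(OS)/√(π² + (ln OS)²). With OS = 0.377, ln OS = −0.9755 and ζ = 0.9755/3.290 = 0.297.
Then ω_n = 4/(ζ t_s) = 4/(0.297 × 0.0362) = 373 rad/s.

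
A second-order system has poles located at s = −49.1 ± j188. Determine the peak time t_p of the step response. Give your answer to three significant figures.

t_p = π/ω_d with ω_d = 188 (the imaginary part), so t_p = 0.0167 s.

t_p ≈ 0.0167 s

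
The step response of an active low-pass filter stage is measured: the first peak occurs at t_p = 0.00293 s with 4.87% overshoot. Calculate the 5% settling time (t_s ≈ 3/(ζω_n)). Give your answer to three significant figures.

From the overshoot, ζ = −ln(OS)/√(π²+ln²(OS)) = 0.693.
t_p = π/ω_d ⇒ ω_d = 1070 rad/s; then ω_n = ω_d/√(1−ζ²) = 1490 rad/s.
t_s ≈ 3/(ζω_n) = 3/(0.693·1490) = 0.00291 s.

t_s ≈ 0.00291 s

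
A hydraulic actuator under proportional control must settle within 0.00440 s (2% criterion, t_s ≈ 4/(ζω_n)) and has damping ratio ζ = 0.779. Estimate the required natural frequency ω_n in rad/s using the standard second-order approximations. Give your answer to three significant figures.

Rearranging t_s ≈ 4/(ζω_n) gives ω_n = 4/(ζ·t_s) = 4/(0.779 × 0.00440) = 1170 rad/s.

ω_n ≈ 1170 rad/s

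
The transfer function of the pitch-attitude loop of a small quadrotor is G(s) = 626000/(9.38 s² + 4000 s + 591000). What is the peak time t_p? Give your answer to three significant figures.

t_p ≈ 0.0237 s

Dividing through by 9.38: denominator becomes s² + 426.4 s + 63010.
So ω_n = √63010 = 251 rad/s and ζ = 426.4/(2·251) = 0.849.
ω_d = 251·√(1 − 0.849²) = 132 rad/s. t_p = π/ω_d = 0.0237 s.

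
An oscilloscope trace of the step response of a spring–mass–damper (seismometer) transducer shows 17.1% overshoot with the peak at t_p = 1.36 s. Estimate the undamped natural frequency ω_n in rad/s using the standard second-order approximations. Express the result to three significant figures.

ω_n ≈ 2.65 rad/s

ζ from %OS: ζ = |ln 0.171|/√(π²+ln²0.171) = 0.490.
From t_p = π/ω_d, ω_d = π/1.36 = 2.31 rad/s, so ω_n = ω_d/√(1−ζ²) = 2.65 rad/s.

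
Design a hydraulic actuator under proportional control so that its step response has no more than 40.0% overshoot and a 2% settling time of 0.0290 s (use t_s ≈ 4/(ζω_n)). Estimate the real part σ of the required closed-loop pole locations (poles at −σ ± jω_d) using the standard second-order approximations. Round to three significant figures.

σ ≈ 138

The settling-time spec alone fixes σ = ζω_n = 4/t_s = 4/0.0290 = 138.
(Overshoot then fixes ζ = 0.280 and hence ω_d = σ·√(1−ζ²)/ζ = 473 rad/s.)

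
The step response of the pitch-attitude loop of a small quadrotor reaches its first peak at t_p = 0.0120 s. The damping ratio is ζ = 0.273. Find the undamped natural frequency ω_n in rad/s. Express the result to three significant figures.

Peak time t_p = π/ω_d, so ω_d = π/t_p = π/0.0120 = 262 rad/s.
ω_n = ω_d/√(1−ζ²) = 262/√0.925 = 272 rad/s.

ω_n ≈ 272 rad/s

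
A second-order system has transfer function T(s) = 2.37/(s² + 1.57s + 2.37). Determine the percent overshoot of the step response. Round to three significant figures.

Comparing the denominator to s² + 2ζω_n s + ω_n²: ω_n = √2.37 = 1.54 rad/s, and 2ζω_n = 1.57 so ζ = 1.57/(2·1.54) = 0.510.
Overshoot: exp(−π·0.510/√(1−0.510²)) = 0.155, i.e. 15.5%.

%OS ≈ 15.5%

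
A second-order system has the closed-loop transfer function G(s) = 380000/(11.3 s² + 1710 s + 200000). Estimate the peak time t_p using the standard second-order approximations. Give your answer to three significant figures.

Dividing through by 11.3: denominator becomes s² + 151.3 s + 17700.
So ω_n = √17700 = 133 rad/s and ζ = 151.3/(2·133) = 0.569.
The damped frequency ω_d = ω_n√(1−ζ²) = 109 rad/s. t_p = π/ω_d = 0.0287 s.

t_p ≈ 0.0287 s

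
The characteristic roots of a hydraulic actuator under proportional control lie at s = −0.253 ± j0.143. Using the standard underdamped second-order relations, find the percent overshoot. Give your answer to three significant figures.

With σ = 0.253, ω_d = 0.143: ω_n = √(σ²+ω_d²) = 0.291 rad/s, ζ = σ/ω_n = 0.871.
Overshoot: exp(−π·0.871/√(1−0.871²)) = 0.00386, i.e. 0.386%.

%OS ≈ 0.386%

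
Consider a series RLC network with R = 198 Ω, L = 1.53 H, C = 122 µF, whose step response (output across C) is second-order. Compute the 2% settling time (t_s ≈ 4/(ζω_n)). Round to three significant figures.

t_s ≈ 0.0618 s

For a series RLC circuit (capacitor voltage as output), ω_n = 1/√(LC) = 1/√(1.53 H · 122 µF) = 73.2 rad/s.
ζ = (R/2)·√(C/L) = (198/2)·√(122 µF/1.53 H) = 0.884.
t_s ≈ 4/(ζω_n) = 0.0618 s.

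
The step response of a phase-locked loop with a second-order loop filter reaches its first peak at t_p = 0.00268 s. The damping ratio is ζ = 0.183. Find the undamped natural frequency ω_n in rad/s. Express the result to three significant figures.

Peak time t_p = π/ω_d, so ω_d = π/t_p = π/0.00268 = 1170 rad/s.
ω_n = ω_d/√(1−ζ²) = 1170/√0.967 = 1190 rad/s.

ω_n ≈ 1190 rad/s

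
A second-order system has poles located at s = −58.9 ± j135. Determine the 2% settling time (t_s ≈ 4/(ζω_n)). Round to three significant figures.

For poles at −σ ± jω_d, ζω_n = σ = 58.9, so t_s ≈ 4/σ = 0.0679 s.

t_s ≈ 0.0679 s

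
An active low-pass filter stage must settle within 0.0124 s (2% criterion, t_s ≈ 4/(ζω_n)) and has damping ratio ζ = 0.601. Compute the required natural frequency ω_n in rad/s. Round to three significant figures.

ω_n ≈ 537 rad/s

Rearranging t_s ≈ 4/(ζω_n) gives ω_n = 4/(ζ·t_s) = 4/(0.601 × 0.0124) = 537 rad/s.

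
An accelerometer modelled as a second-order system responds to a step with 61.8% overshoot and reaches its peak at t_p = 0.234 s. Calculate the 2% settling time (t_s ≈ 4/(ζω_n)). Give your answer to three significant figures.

The overshoot fixes ζ = −ln(OS)/√(π²+ln²(OS)) = 0.151.
From t_p = π/ω_d, ω_d = π/0.234 = 13.4 rad/s, so ω_n = ω_d/√(1−ζ²) = 13.6 rad/s.
t_s ≈ 4/(ζω_n) = 4/(0.151·13.6) = 1.94 s.

t_s ≈ 1.94 s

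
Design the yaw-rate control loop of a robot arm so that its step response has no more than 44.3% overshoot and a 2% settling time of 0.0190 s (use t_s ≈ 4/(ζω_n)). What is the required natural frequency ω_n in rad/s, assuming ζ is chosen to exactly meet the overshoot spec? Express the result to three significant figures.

ω_n ≈ 839 rad/s

From %OS = 100·exp(−πζ/√(1−ζ²)), invert to get ζ = −ln(OS)/√(π² + ln²(OS)) with OS = 0.443.
−ln 0.443 = 0.8142, so ζ = 0.8142/√(π² + 0.6629) = 0.251.
From t_s ≈ 4/(ζω_n): ω_n = 4/(ζ·t_s) = 4/(0.251·0.0190) = 839 rad/s.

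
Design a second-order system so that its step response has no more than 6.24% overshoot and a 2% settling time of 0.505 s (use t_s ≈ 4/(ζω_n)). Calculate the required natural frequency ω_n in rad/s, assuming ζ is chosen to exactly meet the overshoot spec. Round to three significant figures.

ω_n ≈ 12.0 rad/s

From %OS = 100·exp(−πζ/√(1−ζ²)), invert to get ζ = −ln(OS)/√(π² + ln²(OS)) with OS = 0.0624.
−ln 0.0624 = 2.774, so ζ = 2.774/√(π² + 7.696) = 0.662.
Then ω_n = 4/(ζ t_s) = 4/(0.662 × 0.505) = 12.0 rad/s.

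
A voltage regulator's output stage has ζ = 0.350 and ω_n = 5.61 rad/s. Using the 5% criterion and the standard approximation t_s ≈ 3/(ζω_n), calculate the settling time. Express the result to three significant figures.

t_s ≈ 1.53 s

t_s ≈ 3/(ζω_n) = 3/(0.350 × 5.61) = 1.53 s.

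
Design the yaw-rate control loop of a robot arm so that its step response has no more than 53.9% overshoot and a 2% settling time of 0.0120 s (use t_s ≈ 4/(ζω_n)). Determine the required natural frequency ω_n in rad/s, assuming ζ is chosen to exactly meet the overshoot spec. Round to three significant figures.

ζ = −ln(OS)/√(π² + (ln OS)²). With OS = 0.539, ln OS = −0.6180 and ζ = 0.6180/3.202 = 0.193.
From t_s ≈ 4/(ζω_n): ω_n = 4/(ζ·t_s) = 4/(0.193·0.0120) = 1730 rad/s.

ω_n ≈ 1730 rad/s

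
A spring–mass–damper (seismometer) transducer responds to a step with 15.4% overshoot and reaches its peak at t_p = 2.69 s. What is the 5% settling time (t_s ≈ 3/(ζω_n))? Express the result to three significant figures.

t_s ≈ 4.31 s

From the overshoot, ζ = −ln(OS)/√(π²+ln²(OS)) = 0.512.
t_p = π/ω_d ⇒ ω_d = 1.17 rad/s; then ω_n = ω_d/√(1−ζ²) = 1.36 rad/s.
t_s ≈ 3/(ζω_n) = 3/(0.512·1.36) = 4.31 s.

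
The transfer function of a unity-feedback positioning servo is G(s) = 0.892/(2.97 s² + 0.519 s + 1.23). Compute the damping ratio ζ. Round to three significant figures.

Dividing through by 2.97: denominator becomes s² + 0.1747 s + 0.4141.
So ω_n = √0.4141 = 0.644 rad/s and ζ = 0.1747/(2·0.644) = 0.136.

ζ ≈ 0.136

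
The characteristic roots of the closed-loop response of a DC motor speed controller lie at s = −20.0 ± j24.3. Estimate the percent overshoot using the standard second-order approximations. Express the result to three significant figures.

%OS ≈ 7.53%

With σ = 20.0, ω_d = 24.3: ω_n = √(σ²+ω_d²) = 31.5 rad/s, ζ = σ/ω_n = 0.635.
%OS = 100·exp(−πζ/√(1−ζ²)) = 7.53%.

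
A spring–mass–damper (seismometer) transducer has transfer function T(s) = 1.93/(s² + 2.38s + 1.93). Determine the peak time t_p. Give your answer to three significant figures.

Matching coefficients with s² + 2ζω_n s + ω_n² gives ω_n² = 1.93 ⇒ ω_n = 1.39 rad/s, and ζ = 2.38/(2ω_n) = 0.857.
ω_d = ω_n√(1−ζ²) = 0.717 rad/s. Then t_p = π/ω_d = 4.38 s.

t_p ≈ 4.38 s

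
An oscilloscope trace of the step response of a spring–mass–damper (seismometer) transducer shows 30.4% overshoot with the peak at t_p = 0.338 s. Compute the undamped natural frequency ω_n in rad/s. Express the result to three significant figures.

ω_n ≈ 9.94 rad/s

From the overshoot, ζ = −ln(OS)/√(π²+ln²(OS)) = 0.354.
From t_p = π/ω_d, ω_d = π/0.338 = 9.29 rad/s, so ω_n = ω_d/√(1−ζ²) = 9.94 rad/s.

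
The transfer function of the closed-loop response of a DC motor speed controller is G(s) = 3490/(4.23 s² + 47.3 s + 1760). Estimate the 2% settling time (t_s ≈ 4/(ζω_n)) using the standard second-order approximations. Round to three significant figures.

Dividing through by 4.23: denominator becomes s² + 11.18 s + 416.1.
So ω_n = √416.1 = 20.4 rad/s and ζ = 11.18/(2·20.4) = 0.274.
t_s ≈ 4/(ζω_n) = 0.715 s.

t_s ≈ 0.715 s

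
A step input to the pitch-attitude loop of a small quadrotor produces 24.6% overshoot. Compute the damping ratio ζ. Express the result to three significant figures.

ζ = −ln(OS)/√(π² + (ln OS)²). With OS = 0.246, ln OS = −1.402 and ζ = 1.402/3.440 = 0.408.

ζ ≈ 0.408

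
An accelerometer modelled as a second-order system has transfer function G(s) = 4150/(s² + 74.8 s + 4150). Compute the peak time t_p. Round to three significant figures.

ω_n = √4150 = 64.4 rad/s; ζ = 74.8/(2·64.4) = 0.581.
ω_d = 64.4·√(1 − 0.581²) = 52.5 rad/s. Then t_p = π/ω_d = 0.0599 s.

t_p ≈ 0.0599 s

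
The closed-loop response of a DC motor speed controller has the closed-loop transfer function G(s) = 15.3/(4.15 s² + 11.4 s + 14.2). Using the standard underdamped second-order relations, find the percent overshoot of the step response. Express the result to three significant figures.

Dividing through by 4.15: denominator becomes s² + 2.747 s + 3.422.
So ω_n = √3.422 = 1.85 rad/s and ζ = 2.747/(2·1.85) = 0.743.
%OS = 100 e^{−πζ/√(1−ζ²)} with ζ = 0.743 gives 3.07%.

%OS ≈ 3.07%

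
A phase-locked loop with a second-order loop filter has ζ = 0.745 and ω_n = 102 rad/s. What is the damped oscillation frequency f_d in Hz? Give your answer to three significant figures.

f_d ≈ 10.8 Hz

ω_d = ω_n√(1−ζ²) = 102·√0.445 = 68.0 rad/s.
f_d = ω_d/(2π) = 10.8 Hz.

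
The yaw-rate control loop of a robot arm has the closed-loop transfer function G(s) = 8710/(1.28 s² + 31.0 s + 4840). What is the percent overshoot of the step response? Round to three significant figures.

Dividing through by 1.28: denominator becomes s² + 24.22 s + 3781.
So ω_n = √3781 = 61.5 rad/s and ζ = 24.22/(2·61.5) = 0.197.
Overshoot: exp(−π·0.197/√(1−0.197²)) = 0.532, i.e. 53.2%.

%OS ≈ 53.2%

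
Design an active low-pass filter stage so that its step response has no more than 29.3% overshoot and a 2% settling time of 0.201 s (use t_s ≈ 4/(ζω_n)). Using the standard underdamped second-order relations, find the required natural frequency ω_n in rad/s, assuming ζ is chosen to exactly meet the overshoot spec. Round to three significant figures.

ω_n ≈ 54.7 rad/s

Inverting the overshoot relation: ζ = |ln 0.293|/√(π² + ln²0.293) = 0.364.
From t_s ≈ 4/(ζω_n): ω_n = 4/(ζ·t_s) = 4/(0.364·0.201) = 54.7 rad/s.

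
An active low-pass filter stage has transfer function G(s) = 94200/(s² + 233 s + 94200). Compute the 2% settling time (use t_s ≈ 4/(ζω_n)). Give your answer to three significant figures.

t_s ≈ 0.0343 s

Matching coefficients with s² + 2ζω_n s + ω_n² gives ω_n² = 94200 ⇒ ω_n = 307 rad/s, and ζ = 233/(2ω_n) = 0.380.
t_s ≈ 4/(ζω_n) = 4/(0.380·307) = 0.0343 s.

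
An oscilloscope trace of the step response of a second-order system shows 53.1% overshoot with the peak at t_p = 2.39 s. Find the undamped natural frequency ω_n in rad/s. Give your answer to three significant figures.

ω_n ≈ 1.34 rad/s

ζ from %OS: ζ = |ln 0.531|/√(π²+ln²0.531) = 0.198.
From t_p = π/ω_d, ω_d = π/2.39 = 1.31 rad/s, so ω_n = ω_d/√(1−ζ²) = 1.34 rad/s.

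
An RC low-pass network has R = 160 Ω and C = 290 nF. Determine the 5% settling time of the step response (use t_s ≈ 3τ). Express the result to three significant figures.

τ = RC = 160 × 290 nF = 0.0000464 s.
t_s ≈ 3τ = 0.000139 s.

t_s ≈ 0.000139 s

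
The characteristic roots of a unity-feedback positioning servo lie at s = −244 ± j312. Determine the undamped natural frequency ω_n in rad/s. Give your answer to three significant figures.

The poles are at −σ ± jω_d with σ = 244 and ω_d = 312, so ω_n = √(σ²+ω_d²) = 396 rad/s and ζ = σ/ω_n = 0.616.

ω_n ≈ 396 rad/s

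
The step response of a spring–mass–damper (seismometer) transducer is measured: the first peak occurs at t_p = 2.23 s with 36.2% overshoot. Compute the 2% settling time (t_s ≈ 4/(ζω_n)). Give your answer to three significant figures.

t_s ≈ 8.78 s

From the overshoot, ζ = −ln(OS)/√(π²+ln²(OS)) = 0.308.
t_p = π/ω_d ⇒ ω_d = 1.41 rad/s; then ω_n = ω_d/√(1−ζ²) = 1.48 rad/s.
t_s ≈ 4/(ζω_n) = 4/(0.308·1.48) = 8.78 s.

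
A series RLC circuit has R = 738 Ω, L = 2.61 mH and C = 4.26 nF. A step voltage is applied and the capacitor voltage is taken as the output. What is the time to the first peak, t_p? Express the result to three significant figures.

For a series RLC circuit (capacitor voltage as output), ω_n = 1/√(LC) = 1/√(2.61 mH · 4.26 nF) = 300000 rad/s.
ζ = (R/2)·√(C/L) = (738/2)·√(4.26 nF/2.61 mH) = 0.471.
The damped frequency ω_d = ω_n√(1−ζ²) = 264000 rad/s. t_p = π/ω_d = 0.0000119 s.

t_p ≈ 0.0000119 s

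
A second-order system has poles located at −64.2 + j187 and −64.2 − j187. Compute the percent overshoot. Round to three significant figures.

The poles are at −σ ± jω_d with σ = 64.2 and ω_d = 187, so ω_n = √(σ²+ω_d²) = 198 rad/s and ζ = σ/ω_n = 0.325.
%OS = 100·exp(−πζ/√(1−ζ²)) = 34.0%.

%OS ≈ 34.0%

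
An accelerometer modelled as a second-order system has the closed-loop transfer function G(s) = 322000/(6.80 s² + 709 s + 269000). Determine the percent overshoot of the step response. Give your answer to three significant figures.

Dividing through by 6.80: denominator becomes s² + 104.3 s + 39560.
So ω_n = √39560 = 199 rad/s and ζ = 104.3/(2·199) = 0.262.
%OS = 100 e^{−πζ/√(1−ζ²)} with ζ = 0.262 gives 42.6%.

%OS ≈ 42.6%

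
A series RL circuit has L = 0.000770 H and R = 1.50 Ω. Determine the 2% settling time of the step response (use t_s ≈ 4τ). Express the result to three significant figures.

t_s ≈ 0.00205 s

τ = L/R = 0.000770/1.50 = 0.000513 s.
t_s ≈ 4τ = 0.00205 s.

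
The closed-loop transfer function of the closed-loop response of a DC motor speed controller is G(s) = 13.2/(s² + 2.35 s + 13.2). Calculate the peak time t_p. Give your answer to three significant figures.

t_p ≈ 0.914 s

Comparing the denominator to s² + 2ζω_n s + ω_n²: ω_n = √13.2 = 3.63 rad/s, and 2ζω_n = 2.35 so ζ = 2.35/(2·3.63) = 0.323.
The damped frequency ω_d = ω_n√(1−ζ²) = 3.44 rad/s. Then t_p = π/ω_d = 0.914 s.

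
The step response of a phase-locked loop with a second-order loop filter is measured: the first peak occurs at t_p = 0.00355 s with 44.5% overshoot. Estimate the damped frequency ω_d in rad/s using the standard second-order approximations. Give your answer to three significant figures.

ω_d ≈ 885 rad/s

t_p = π/ω_d, so ω_d = π/0.00355 = 885 rad/s.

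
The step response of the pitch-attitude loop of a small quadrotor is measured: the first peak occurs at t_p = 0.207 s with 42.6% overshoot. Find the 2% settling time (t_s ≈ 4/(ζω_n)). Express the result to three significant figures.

ζ from %OS: ζ = |ln 0.426|/√(π²+ln²0.426) = 0.262.
t_p = π/ω_d ⇒ ω_d = 15.2 rad/s; then ω_n = ω_d/√(1−ζ²) = 15.7 rad/s.
t_s ≈ 4/(ζω_n) = 4/(0.262·15.7) = 0.970 s.

t_s ≈ 0.970 s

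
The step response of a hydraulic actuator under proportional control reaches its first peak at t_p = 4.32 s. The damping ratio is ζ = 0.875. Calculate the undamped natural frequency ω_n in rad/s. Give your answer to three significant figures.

ω_n ≈ 1.50 rad/s

Peak time t_p = π/ω_d, so ω_d = π/t_p = π/4.32 = 0.727 rad/s.
ω_n = ω_d/√(1−ζ²) = 0.727/√0.234 = 1.50 rad/s.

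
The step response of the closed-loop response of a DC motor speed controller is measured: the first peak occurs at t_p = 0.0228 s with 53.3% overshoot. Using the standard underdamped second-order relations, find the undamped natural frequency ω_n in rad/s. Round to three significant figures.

ζ from %OS: ζ = |ln 0.533|/√(π²+ln²0.533) = 0.196.
t_p = π/ω_d ⇒ ω_d = 138 rad/s; then ω_n = ω_d/√(1−ζ²) = 141 rad/s.

ω_n ≈ 141 rad/s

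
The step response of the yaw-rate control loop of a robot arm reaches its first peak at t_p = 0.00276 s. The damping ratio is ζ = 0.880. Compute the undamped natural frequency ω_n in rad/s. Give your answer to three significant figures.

Peak time t_p = π/ω_d, so ω_d = π/t_p = π/0.00276 = 1140 rad/s.
ω_n = ω_d/√(1−ζ²) = 1140/√0.226 = 2400 rad/s.

ω_n ≈ 2400 rad/s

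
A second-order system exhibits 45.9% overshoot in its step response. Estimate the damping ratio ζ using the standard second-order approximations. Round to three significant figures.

From %OS = 100·exp(−πζ/√(1−ζ²)), invert to get ζ = −ln(OS)/√(π² + ln²(OS)) with OS = 0.459.
−ln 0.459 = 0.7787, so ζ = 0.7787/√(π² + 0.6064) = 0.241.

ζ ≈ 0.241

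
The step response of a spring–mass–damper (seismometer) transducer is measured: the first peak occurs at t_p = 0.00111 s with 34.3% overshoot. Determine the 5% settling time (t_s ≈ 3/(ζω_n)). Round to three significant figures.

From the overshoot, ζ = −ln(OS)/√(π²+ln²(OS)) = 0.322.
t_p = π/ω_d ⇒ ω_d = 2830 rad/s; then ω_n = ω_d/√(1−ζ²) = 2990 rad/s.
t_s ≈ 3/(ζω_n) = 3/(0.322·2990) = 0.00311 s.

t_s ≈ 0.00311 s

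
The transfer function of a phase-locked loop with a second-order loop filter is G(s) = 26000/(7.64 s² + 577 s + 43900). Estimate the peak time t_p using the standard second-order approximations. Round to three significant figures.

t_p ≈ 0.0478 s

Dividing through by 7.64: denominator becomes s² + 75.52 s + 5746.
So ω_n = √5746 = 75.8 rad/s and ζ = 75.52/(2·75.8) = 0.498.
ω_d = 75.8·√(1 − 0.498²) = 65.7 rad/s. t_p = π/ω_d = 0.0478 s.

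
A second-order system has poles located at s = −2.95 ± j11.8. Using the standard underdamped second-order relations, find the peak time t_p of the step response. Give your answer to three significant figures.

t_p ≈ 0.266 s

t_p = π/ω_d with ω_d = 11.8 (the imaginary part), so t_p = 0.266 s.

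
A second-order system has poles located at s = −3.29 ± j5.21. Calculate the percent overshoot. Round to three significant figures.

The poles are at −σ ± jω_d with σ = 3.29 and ω_d = 5.21, so ω_n = √(σ²+ω_d²) = 6.16 rad/s and ζ = σ/ω_n = 0.534.
%OS = 100 e^{−πζ/√(1−ζ²)} with ζ = 0.534 gives 13.8%.

%OS ≈ 13.8%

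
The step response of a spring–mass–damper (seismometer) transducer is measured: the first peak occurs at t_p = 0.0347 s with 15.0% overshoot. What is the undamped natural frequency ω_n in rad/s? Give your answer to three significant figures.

The overshoot fixes ζ = −ln(OS)/√(π²+ln²(OS)) = 0.517.
From t_p = π/ω_d, ω_d = π/0.0347 = 90.5 rad/s, so ω_n = ω_d/√(1−ζ²) = 106 rad/s.

ω_n ≈ 106 rad/s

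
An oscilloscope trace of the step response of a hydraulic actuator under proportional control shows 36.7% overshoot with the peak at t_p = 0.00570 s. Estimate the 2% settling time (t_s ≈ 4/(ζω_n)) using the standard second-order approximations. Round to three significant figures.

From the overshoot, ζ = −ln(OS)/√(π²+ln²(OS)) = 0.304.
From t_p = π/ω_d, ω_d = π/0.00570 = 551 rad/s, so ω_n = ω_d/√(1−ζ²) = 579 rad/s.
t_s ≈ 4/(ζω_n) = 4/(0.304·579) = 0.0227 s.

t_s ≈ 0.0227 s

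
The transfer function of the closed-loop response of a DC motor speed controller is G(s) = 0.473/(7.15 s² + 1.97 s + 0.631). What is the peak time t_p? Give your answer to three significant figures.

t_p ≈ 11.9 s

Dividing through by 7.15: denominator becomes s² + 0.2755 s + 0.08825.
So ω_n = √0.08825 = 0.297 rad/s and ζ = 0.2755/(2·0.297) = 0.464.
The damped frequency ω_d = ω_n√(1−ζ²) = 0.263 rad/s. t_p = π/ω_d = 11.9 s.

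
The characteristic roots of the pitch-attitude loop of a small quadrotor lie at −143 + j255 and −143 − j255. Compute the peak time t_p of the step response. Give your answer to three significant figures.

t_p ≈ 0.0123 s

t_p = π/ω_d with ω_d = 255 (the imaginary part), so t_p = 0.0123 s.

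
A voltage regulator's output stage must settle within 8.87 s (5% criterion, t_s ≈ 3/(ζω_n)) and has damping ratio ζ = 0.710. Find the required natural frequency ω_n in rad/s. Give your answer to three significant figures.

Rearranging t_s ≈ 3/(ζω_n) gives ω_n = 3/(ζ·t_s) = 3/(0.710 × 8.87) = 0.476 rad/s.

ω_n ≈ 0.476 rad/s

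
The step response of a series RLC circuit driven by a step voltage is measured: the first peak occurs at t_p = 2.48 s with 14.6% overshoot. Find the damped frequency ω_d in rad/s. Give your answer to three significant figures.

t_p = π/ω_d, so ω_d = π/2.48 = 1.27 rad/s.

ω_d ≈ 1.27 rad/s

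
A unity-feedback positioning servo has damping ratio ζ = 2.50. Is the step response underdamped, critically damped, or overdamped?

overdamped

Since ζ = 2.50 > 1, the system is overdamped.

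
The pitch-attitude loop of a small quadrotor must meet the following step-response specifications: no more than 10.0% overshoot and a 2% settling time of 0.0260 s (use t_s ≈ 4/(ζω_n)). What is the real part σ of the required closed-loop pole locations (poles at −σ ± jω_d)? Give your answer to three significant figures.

The settling-time spec alone fixes σ = ζω_n = 4/t_s = 4/0.0260 = 154.
(Overshoot then fixes ζ = 0.591 and hence ω_d = σ·√(1−ζ²)/ζ = 210 rad/s.)

σ ≈ 154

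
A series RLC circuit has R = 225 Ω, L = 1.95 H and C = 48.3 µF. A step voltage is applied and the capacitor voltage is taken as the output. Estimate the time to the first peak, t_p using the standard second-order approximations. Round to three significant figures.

t_p ≈ 0.0368 s

For a series RLC circuit (capacitor voltage as output), ω_n = 1/√(LC) = 1/√(1.95 H · 48.3 µF) = 103 rad/s.
ζ = (R/2)·√(C/L) = (225/2)·√(48.3 µF/1.95 H) = 0.560.
ω_d = ω_n√(1−ζ²) = 85.4 rad/s. t_p = π/ω_d = 0.0368 s.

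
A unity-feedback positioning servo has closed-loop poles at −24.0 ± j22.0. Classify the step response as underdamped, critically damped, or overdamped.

Since the poles form a complex-conjugate pair with nonzero imaginary part, the response is underdamped.

underdamped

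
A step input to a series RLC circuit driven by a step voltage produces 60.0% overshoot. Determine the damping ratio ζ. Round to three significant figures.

Inverting the overshoot relation: ζ = |ln 0.600|/√(π² + ln²0.600) = 0.160.

ζ ≈ 0.160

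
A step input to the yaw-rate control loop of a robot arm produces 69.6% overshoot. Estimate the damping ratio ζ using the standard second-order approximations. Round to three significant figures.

From %OS = 100·exp(−πζ/√(1−ζ²)), invert to get ζ = −ln(OS)/√(π² + ln²(OS)) with OS = 0.696.
−ln 0.696 = 0.3624, so ζ = 0.3624/√(π² + 0.1313) = 0.115.

ζ ≈ 0.115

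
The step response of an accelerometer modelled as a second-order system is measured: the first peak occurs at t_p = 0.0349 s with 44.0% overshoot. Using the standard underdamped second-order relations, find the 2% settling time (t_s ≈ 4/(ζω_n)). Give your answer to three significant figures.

t_s ≈ 0.170 s

From the overshoot, ζ = −ln(OS)/√(π²+ln²(OS)) = 0.253.
t_p = π/ω_d ⇒ ω_d = 90.0 rad/s; then ω_n = ω_d/√(1−ζ²) = 93.0 rad/s.
t_s ≈ 4/(ζω_n) = 4/(0.253·93.0) = 0.170 s.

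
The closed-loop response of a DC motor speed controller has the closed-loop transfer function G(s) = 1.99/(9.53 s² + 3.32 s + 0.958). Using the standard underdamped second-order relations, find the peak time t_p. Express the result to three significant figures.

t_p ≈ 11.9 s

Dividing through by 9.53: denominator becomes s² + 0.3484 s + 0.1005.
So ω_n = √0.1005 = 0.317 rad/s and ζ = 0.3484/(2·0.317) = 0.549.
The damped frequency ω_d = ω_n√(1−ζ²) = 0.265 rad/s. t_p = π/ω_d = 11.9 s.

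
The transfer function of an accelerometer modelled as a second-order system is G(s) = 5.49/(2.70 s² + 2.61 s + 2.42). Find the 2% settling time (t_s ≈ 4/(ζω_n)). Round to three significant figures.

t_s ≈ 8.28 s

Dividing through by 2.70: denominator becomes s² + 0.9667 s + 0.8963.
So ω_n = √0.8963 = 0.947 rad/s and ζ = 0.9667/(2·0.947) = 0.511.
t_s ≈ 4/(ζω_n) = 8.28 s.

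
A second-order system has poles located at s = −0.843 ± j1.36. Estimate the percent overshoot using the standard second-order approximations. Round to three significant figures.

%OS ≈ 14.3%

|pole| = ω_n = √(0.843² + 1.36²) = 1.60 rad/s; ζ = cos θ = σ/ω_n = 0.527.
%OS = 100 e^{−πζ/√(1−ζ²)} with ζ = 0.527 gives 14.3%.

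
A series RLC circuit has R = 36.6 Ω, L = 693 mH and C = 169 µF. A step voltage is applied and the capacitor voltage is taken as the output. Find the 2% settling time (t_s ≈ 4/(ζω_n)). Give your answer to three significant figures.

t_s ≈ 0.151 s

For a series RLC circuit (capacitor voltage as output), ω_n = 1/√(LC) = 1/√(693 mH · 169 µF) = 92.4 rad/s.
ζ = (R/2)·√(C/L) = (36.6/2)·√(169 µF/693 mH) = 0.286.
t_s ≈ 4/(ζω_n) = 0.151 s.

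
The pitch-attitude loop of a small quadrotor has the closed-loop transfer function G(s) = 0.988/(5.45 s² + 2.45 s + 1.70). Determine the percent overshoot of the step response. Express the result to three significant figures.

Dividing through by 5.45: denominator becomes s² + 0.4495 s + 0.3119.
So ω_n = √0.3119 = 0.559 rad/s and ζ = 0.4495/(2·0.559) = 0.402.
%OS = 100 e^{−πζ/√(1−ζ²)} with ζ = 0.402 gives 25.1%.

%OS ≈ 25.1%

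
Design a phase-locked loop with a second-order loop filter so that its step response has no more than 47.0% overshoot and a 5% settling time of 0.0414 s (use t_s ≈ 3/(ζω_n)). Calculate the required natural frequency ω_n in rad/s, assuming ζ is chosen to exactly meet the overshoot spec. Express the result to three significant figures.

From %OS = 100·exp(−πζ/√(1−ζ²)), invert to get ζ = −ln(OS)/√(π² + ln²(OS)) with OS = 0.470.
−ln 0.470 = 0.7550, so ζ = 0.7550/√(π² + 0.5701) = 0.234.
Then ω_n = 3/(ζ t_s) = 3/(0.234 × 0.0414) = 310 rad/s.

ω_n ≈ 310 rad/s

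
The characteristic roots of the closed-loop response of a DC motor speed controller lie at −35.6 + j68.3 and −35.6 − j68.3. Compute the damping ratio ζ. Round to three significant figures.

With σ = 35.6, ω_d = 68.3: ω_n = √(σ²+ω_d²) = 77.0 rad/s, ζ = σ/ω_n = 0.462.

ζ ≈ 0.462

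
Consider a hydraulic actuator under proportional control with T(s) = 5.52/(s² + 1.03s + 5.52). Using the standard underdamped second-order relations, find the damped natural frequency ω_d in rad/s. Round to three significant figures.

ω_d ≈ 2.29 rad/s

Comparing the denominator to s² + 2ζω_n s + ω_n²: ω_n = √5.52 = 2.35 rad/s, and 2ζω_n = 1.03 so ζ = 1.03/(2·2.35) = 0.219.
ω_d = 2.35·√(1 − 0.219²) = 2.29 rad/s.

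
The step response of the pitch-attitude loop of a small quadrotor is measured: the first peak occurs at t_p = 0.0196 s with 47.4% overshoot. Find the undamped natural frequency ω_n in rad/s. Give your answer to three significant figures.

ω_n ≈ 165 rad/s

ζ from %OS: ζ = |ln 0.474|/√(π²+ln²0.474) = 0.231.
t_p = π/ω_d ⇒ ω_d = 160 rad/s; then ω_n = ω_d/√(1−ζ²) = 165 rad/s.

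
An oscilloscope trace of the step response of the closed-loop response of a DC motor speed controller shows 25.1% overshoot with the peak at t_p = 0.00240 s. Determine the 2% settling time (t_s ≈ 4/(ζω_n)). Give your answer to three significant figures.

The overshoot fixes ζ = −ln(OS)/√(π²+ln²(OS)) = 0.403.
t_p = π/ω_d ⇒ ω_d = 1310 rad/s; then ω_n = ω_d/√(1−ζ²) = 1430 rad/s.
t_s ≈ 4/(ζω_n) = 4/(0.403·1430) = 0.00694 s.

t_s ≈ 0.00694 s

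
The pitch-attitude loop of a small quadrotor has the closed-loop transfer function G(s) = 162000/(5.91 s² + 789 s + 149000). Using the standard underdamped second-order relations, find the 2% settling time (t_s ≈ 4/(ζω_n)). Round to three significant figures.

Dividing through by 5.91: denominator becomes s² + 133.5 s + 25210.
So ω_n = √25210 = 159 rad/s and ζ = 133.5/(2·159) = 0.420.
t_s ≈ 4/(ζω_n) = 0.0599 s.

t_s ≈ 0.0599 s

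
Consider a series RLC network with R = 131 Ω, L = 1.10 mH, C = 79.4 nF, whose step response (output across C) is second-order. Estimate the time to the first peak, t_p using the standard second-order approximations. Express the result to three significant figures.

t_p ≈ 0.0000353 s

For a series RLC circuit (capacitor voltage as output), ω_n = 1/√(LC) = 1/√(1.10 mH · 79.4 nF) = 107000 rad/s.
ζ = (R/2)·√(C/L) = (131/2)·√(79.4 nF/1.10 mH) = 0.556.
ω_d = 107000·√(1 − 0.556²) = 88900 rad/s. t_p = π/ω_d = 0.0000353 s.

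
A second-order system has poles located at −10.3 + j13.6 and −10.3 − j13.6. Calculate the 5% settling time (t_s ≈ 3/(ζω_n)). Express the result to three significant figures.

t_s ≈ 0.291 s

For poles at −σ ± jω_d, ζω_n = σ = 10.3, so t_s ≈ 3/σ = 0.291 s.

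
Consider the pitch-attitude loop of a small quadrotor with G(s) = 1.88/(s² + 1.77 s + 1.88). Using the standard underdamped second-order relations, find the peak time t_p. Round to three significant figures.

Comparing the denominator to s² + 2ζω_n s + ω_n²: ω_n = √1.88 = 1.37 rad/s, and 2ζω_n = 1.77 so ζ = 1.77/(2·1.37) = 0.645.
The damped frequency ω_d = ω_n√(1−ζ²) = 1.05 rad/s. Then t_p = π/ω_d = 3.00 s.

t_p ≈ 3.00 s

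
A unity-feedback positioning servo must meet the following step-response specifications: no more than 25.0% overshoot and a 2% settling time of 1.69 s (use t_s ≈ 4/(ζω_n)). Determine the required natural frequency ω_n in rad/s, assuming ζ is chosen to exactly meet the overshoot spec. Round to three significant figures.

ω_n ≈ 5.86 rad/s

Inverting the overshoot relation: ζ = |ln 0.250|/√(π² + ln²0.250) = 0.404.
From t_s ≈ 4/(ζω_n): ω_n = 4/(ζ·t_s) = 4/(0.404·1.69) = 5.86 rad/s.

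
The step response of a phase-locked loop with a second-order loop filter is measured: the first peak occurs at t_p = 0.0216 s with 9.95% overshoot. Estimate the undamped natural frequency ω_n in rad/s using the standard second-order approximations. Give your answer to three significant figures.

ζ from %OS: ζ = |ln 0.0995|/√(π²+ln²0.0995) = 0.592.
From t_p = π/ω_d, ω_d = π/0.0216 = 145 rad/s, so ω_n = ω_d/√(1−ζ²) = 180 rad/s.

ω_n ≈ 180 rad/s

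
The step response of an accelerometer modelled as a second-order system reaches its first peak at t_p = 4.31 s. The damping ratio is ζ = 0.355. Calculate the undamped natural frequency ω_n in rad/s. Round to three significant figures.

ω_n ≈ 0.780 rad/s

Peak time t_p = π/ω_d, so ω_d = π/t_p = π/4.31 = 0.729 rad/s.
ω_n = ω_d/√(1−ζ²) = 0.729/√0.874 = 0.780 rad/s.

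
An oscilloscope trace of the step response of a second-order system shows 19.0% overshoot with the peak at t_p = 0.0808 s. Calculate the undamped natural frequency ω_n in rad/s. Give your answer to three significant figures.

ω_n ≈ 44.0 rad/s

From the overshoot, ζ = −ln(OS)/√(π²+ln²(OS)) = 0.467.
From t_p = π/ω_d, ω_d = π/0.0808 = 38.9 rad/s, so ω_n = ω_d/√(1−ζ²) = 44.0 rad/s.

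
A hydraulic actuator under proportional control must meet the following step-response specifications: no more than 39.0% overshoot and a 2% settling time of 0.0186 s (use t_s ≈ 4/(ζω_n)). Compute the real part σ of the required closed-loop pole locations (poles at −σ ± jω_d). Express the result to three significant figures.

The settling-time spec alone fixes σ = ζω_n = 4/t_s = 4/0.0186 = 215.
(Overshoot then fixes ζ = 0.287 and hence ω_d = σ·√(1−ζ²)/ζ = 718 rad/s.)

σ ≈ 215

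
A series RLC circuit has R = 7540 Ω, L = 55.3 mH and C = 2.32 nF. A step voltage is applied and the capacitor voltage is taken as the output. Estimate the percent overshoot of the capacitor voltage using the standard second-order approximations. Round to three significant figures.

For a series RLC circuit (capacitor voltage as output), ω_n = 1/√(LC) = 1/√(55.3 mH · 2.32 nF) = 88300 rad/s.
ζ = (R/2)·√(C/L) = (7540/2)·√(2.32 nF/55.3 mH) = 0.772.
%OS = 100 e^{−πζ/√(1−ζ²)} with ζ = 0.772 gives 2.20%.

%OS ≈ 2.20%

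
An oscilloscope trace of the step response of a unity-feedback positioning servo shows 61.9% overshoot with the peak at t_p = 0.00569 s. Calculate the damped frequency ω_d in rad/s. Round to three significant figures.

t_p = π/ω_d, so ω_d = π/0.00569 = 552 rad/s.

ω_d ≈ 552 rad/s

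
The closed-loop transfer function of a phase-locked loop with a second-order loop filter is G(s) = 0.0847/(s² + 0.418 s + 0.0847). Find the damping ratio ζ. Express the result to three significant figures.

ζ ≈ 0.718

Matching coefficients with s² + 2ζω_n s + ω_n² gives ω_n² = 0.0847 ⇒ ω_n = 0.291 rad/s, and ζ = 0.418/(2ω_n) = 0.718.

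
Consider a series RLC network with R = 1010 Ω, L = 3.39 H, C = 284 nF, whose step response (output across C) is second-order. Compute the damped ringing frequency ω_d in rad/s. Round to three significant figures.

ω_d ≈ 1010 rad/s

For a series RLC circuit (capacitor voltage as output), ω_n = 1/√(LC) = 1/√(3.39 H · 284 nF) = 1020 rad/s.
ζ = (R/2)·√(C/L) = (1010/2)·√(284 nF/3.39 H) = 0.146.
ω_d = ω_n√(1−ζ²) = 1010 rad/s.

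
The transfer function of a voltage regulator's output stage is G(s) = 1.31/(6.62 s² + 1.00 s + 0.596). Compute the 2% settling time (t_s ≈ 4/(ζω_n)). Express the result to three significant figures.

t_s ≈ 53.0 s

Dividing through by 6.62: denominator becomes s² + 0.1511 s + 0.09003.
So ω_n = √0.09003 = 0.300 rad/s and ζ = 0.1511/(2·0.300) = 0.252.
t_s ≈ 4/(ζω_n) = 53.0 s.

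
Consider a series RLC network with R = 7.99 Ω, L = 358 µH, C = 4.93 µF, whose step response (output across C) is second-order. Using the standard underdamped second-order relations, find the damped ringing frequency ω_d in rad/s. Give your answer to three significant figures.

For a series RLC circuit (capacitor voltage as output), ω_n = 1/√(LC) = 1/√(358 µH · 4.93 µF) = 23800 rad/s.
ζ = (R/2)·√(C/L) = (7.99/2)·√(4.93 µF/358 µH) = 0.469.
ω_d = 23800·√(1 − 0.469²) = 21000 rad/s.

ω_d ≈ 21000 rad/s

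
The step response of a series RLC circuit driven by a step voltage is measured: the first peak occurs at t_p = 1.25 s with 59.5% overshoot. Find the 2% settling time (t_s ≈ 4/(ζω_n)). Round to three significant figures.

t_s ≈ 9.63 s

ζ from %OS: ζ = |ln 0.595|/√(π²+ln²0.595) = 0.163.
t_p = π/ω_d ⇒ ω_d = 2.51 rad/s; then ω_n = ω_d/√(1−ζ²) = 2.55 rad/s.
t_s ≈ 4/(ζω_n) = 4/(0.163·2.55) = 9.63 s.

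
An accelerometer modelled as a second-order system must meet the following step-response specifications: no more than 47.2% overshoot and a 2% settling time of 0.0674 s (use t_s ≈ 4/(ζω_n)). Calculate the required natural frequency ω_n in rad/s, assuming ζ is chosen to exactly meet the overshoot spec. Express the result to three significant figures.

ζ = −ln(OS)/√(π² + (ln OS)²). With OS = 0.472, ln OS = −0.7508 and ζ = 0.7508/3.230 = 0.232.
From t_s ≈ 4/(ζω_n): ω_n = 4/(ζ·t_s) = 4/(0.232·0.0674) = 255 rad/s.

ω_n ≈ 255 rad/s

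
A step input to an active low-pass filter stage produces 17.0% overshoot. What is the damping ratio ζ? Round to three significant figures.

ζ ≈ 0.491

ζ = −ln(OS)/√(π² + (ln OS)²). With OS = 0.170, ln OS = −1.772 and ζ = 1.772/3.607 = 0.491.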